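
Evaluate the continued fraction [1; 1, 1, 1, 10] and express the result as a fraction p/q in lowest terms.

Compute successive convergents:
a_0 = 1: 1/1
a_1 = 1: 2/1
a_2 = 1: 3/2
a_3 = 1: 5/3
a_4 = 10: 53/32

53/32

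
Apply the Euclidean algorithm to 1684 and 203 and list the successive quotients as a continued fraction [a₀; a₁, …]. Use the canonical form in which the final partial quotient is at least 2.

1684 ÷ 203 → quotient 8, remainder 60
203 ÷ 60 → quotient 3, remainder 23
60 ÷ 23 → quotient 2, remainder 14
23 ÷ 14 → quotient 1, remainder 9
14 ÷ 9 → quotient 1, remainder 5
9 ÷ 5 → quotient 1, remainder 4
5 ÷ 4 → quotient 1, remainder 1
4 ÷ 1 → quotient 4, remainder 0

[8; 3, 2, 1, 1, 1, 1, 4]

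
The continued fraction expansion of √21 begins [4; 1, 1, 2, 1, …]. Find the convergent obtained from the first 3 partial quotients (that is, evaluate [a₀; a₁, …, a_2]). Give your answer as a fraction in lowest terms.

a_0 = 4: 4/1
a_1 = 1: 5/1
a_2 = 1: 9/2

9/2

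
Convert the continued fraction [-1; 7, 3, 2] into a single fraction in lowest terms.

-44/51

Start with 2.
3 + 1/(2/1) = 3 + 1/2 = 7/2
7 + 1/(7/2) = 7 + 2/7 = 51/7
-1 + 1/(51/7) = -1 + 7/51 = -44/51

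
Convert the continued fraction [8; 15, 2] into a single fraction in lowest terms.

Start with 2.
15 + 1/(2/1) = 15 + 1/2 = 31/2
8 + 1/(31/2) = 8 + 2/31 = 250/31

250/31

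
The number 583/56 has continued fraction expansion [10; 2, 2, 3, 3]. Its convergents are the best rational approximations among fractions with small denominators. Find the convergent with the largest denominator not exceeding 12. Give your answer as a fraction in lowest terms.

List convergents until the denominator exceeds the bound:
a_0 = 10: 10/1  (≤ bound)
a_1 = 2: 21/2  (≤ bound)
a_2 = 2: 52/5  (≤ bound)
a_3 = 3: 177/17  (> 12, stop)

52/5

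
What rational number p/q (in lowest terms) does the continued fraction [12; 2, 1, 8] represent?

Build up convergents one term at a time:
a_0 = 12: 12/1
a_1 = 2: 25/2
a_2 = 1: 37/3
a_3 = 8: 321/26

321/26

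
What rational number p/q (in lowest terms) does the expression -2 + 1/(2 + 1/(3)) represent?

-11/7

Compute successive convergents:
a_0 = -2: -2/1
a_1 = 2: -3/2
a_2 = 3: -11/7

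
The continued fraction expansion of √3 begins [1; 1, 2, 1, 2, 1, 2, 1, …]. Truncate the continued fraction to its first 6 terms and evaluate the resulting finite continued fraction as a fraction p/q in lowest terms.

Starting at the tail and folding back:
Start with 1.
2 + 1/(1/1) = 2 + 1/1 = 3/1
1 + 1/(3/1) = 1 + 1/3 = 4/3
2 + 1/(4/3) = 2 + 3/4 = 11/4
1 + 1/(11/4) = 1 + 4/11 = 15/11
1 + 1/(15/11) = 1 + 11/15 = 26/15

26/15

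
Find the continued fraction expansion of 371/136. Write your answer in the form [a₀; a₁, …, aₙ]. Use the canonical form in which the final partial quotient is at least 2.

371 = 2·136 + 99, so a_0 = 2
136 = 1·99 + 37, so a_1 = 1
99 = 2·37 + 25, so a_2 = 2
37 = 1·25 + 12, so a_3 = 1
25 = 2·12 + 1, so a_4 = 2
12 = 12·1 + 0, so a_5 = 12

[2; 1, 2, 1, 2, 12]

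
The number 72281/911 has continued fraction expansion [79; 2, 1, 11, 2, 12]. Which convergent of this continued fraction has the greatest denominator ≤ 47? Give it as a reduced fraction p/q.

List convergents until the denominator exceeds the bound:
a_0 = 79: 79/1  (≤ bound)
a_1 = 2: 159/2  (≤ bound)
a_2 = 1: 238/3  (≤ bound)
a_3 = 11: 2777/35  (≤ bound)
a_4 = 2: 5792/73  (> 47, stop)

2777/35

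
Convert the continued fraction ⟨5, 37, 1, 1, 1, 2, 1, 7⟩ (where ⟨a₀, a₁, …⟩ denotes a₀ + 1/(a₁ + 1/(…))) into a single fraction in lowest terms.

a_0 = 5: 5/1
a_1 = 37: 186/37
a_2 = 1: 191/38
a_3 = 1: 377/75
a_4 = 1: 568/113
a_5 = 2: 1513/301
a_6 = 1: 2081/414
a_7 = 7: 16080/3199

16080/3199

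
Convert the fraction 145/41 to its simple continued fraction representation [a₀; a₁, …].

[3; 1, 1, 6, 3]

⌊145/41⌋ = 3, remainder 22
⌊41/22⌋ = 1, remainder 19
⌊22/19⌋ = 1, remainder 3
⌊19/3⌋ = 6, remainder 1
⌊3/1⌋ = 3, remainder 0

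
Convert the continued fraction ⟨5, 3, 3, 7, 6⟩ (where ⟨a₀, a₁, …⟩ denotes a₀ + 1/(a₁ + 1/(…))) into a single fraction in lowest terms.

a_0 = 5: 5/1
a_1 = 3: 16/3
a_2 = 3: 53/10
a_3 = 7: 387/73
a_4 = 6: 2375/448

2375/448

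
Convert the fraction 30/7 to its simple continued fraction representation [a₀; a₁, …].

[4; 3, 2]

30 ÷ 7 → quotient 4, remainder 2
7 ÷ 2 → quotient 3, remainder 1
2 ÷ 1 → quotient 2, remainder 0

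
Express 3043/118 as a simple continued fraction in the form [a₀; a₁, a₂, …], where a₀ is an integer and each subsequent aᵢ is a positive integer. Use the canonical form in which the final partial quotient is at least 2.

Apply division with remainder until the remainder is 0:
3043 = 25·118 + 93, so a_0 = 25
118 = 1·93 + 25, so a_1 = 1
93 = 3·25 + 18, so a_2 = 3
25 = 1·18 + 7, so a_3 = 1
18 = 2·7 + 4, so a_4 = 2
7 = 1·4 + 3, so a_5 = 1
4 = 1·3 + 1, so a_6 = 1
3 = 3·1 + 0, so a_7 = 3

[25; 1, 3, 1, 2, 1, 1, 3]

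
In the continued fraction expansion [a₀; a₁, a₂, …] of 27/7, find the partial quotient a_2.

6

Apply division with remainder until the remainder is 0:
⌊27/7⌋ = 3, remainder 6
⌊7/6⌋ = 1, remainder 1
⌊6/1⌋ = 6, remainder 0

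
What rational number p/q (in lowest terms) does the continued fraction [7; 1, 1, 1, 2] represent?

Starting at the tail and folding back:
Start with 2.
1 + 1/(2/1) = 1 + 1/2 = 3/2
1 + 1/(3/2) = 1 + 2/3 = 5/3
1 + 1/(5/3) = 1 + 3/5 = 8/5
7 + 1/(8/5) = 7 + 5/8 = 61/8

61/8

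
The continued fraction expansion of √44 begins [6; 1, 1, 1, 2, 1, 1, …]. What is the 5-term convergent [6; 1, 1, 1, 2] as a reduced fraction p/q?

53/8

Compute successive convergents:
a_0 = 6: 6/1
a_1 = 1: 7/1
a_2 = 1: 13/2
a_3 = 1: 20/3
a_4 = 2: 53/8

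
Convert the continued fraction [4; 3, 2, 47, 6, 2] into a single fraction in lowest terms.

18559/4330

a_0 = 4: 4/1
a_1 = 3: 13/3
a_2 = 2: 30/7
a_3 = 47: 1423/332
a_4 = 6: 8568/1999
a_5 = 2: 18559/4330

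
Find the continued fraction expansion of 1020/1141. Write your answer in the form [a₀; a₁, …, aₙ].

1020 ÷ 1141 → quotient 0, remainder 1020
1141 ÷ 1020 → quotient 1, remainder 121
1020 ÷ 121 → quotient 8, remainder 52
121 ÷ 52 → quotient 2, remainder 17
52 ÷ 17 → quotient 3, remainder 1
17 ÷ 1 → quotient 17, remainder 0

[0; 1, 8, 2, 3, 17]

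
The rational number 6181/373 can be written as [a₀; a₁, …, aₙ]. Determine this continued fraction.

[16; 1, 1, 3, 53]

6181 = 16·373 + 213, so a_0 = 16
373 = 1·213 + 160, so a_1 = 1
213 = 1·160 + 53, so a_2 = 1
160 = 3·53 + 1, so a_3 = 3
53 = 53·1 + 0, so a_4 = 53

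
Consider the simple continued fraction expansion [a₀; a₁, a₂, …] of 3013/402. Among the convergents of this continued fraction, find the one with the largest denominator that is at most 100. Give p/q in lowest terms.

742/99

a_0 = 7: 7/1  (≤ bound)
a_1 = 2: 15/2  (≤ bound)
a_2 = 49: 742/99  (≤ bound)
a_3 = 1: 757/101  (> 100, stop)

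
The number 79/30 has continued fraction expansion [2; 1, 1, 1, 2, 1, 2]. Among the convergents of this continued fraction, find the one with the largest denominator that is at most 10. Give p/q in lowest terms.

21/8

a_0 = 2: 2/1  (≤ bound)
a_1 = 1: 3/1  (≤ bound)
a_2 = 1: 5/2  (≤ bound)
a_3 = 1: 8/3  (≤ bound)
a_4 = 2: 21/8  (≤ bound)
a_5 = 1: 29/11  (> 10, stop)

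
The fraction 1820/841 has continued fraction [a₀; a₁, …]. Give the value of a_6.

1

Run the Euclidean algorithm, recording each quotient:
1820 ÷ 841 → quotient 2, remainder 138
841 ÷ 138 → quotient 6, remainder 13
138 ÷ 13 → quotient 10, remainder 8
13 ÷ 8 → quotient 1, remainder 5
8 ÷ 5 → quotient 1, remainder 3
5 ÷ 3 → quotient 1, remainder 2
3 ÷ 2 → quotient 1, remainder 1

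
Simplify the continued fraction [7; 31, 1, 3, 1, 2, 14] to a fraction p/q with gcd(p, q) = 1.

44924/6389

Work from the innermost term outward:
Start with 14.
2 + 1/(14/1) = 2 + 1/14 = 29/14
1 + 1/(29/14) = 1 + 14/29 = 43/29
3 + 1/(43/29) = 3 + 29/43 = 158/43
1 + 1/(158/43) = 1 + 43/158 = 201/158
31 + 1/(201/158) = 31 + 158/201 = 6389/201
7 + 1/(6389/201) = 7 + 201/6389 = 44924/6389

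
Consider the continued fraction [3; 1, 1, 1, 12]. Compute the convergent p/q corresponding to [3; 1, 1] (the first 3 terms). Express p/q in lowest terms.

Compute successive convergents:
a_0 = 3: 3/1
a_1 = 1: 4/1
a_2 = 1: 7/2

7/2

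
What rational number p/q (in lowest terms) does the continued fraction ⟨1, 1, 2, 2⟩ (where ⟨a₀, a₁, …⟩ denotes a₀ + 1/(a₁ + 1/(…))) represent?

12/7

Start with 2.
2 + 1/(2/1) = 2 + 1/2 = 5/2
1 + 1/(5/2) = 1 + 2/5 = 7/5
1 + 1/(7/5) = 1 + 5/7 = 12/7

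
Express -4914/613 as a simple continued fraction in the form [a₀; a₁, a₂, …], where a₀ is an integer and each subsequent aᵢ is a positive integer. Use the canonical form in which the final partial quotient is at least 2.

-4914 = -9·613 + 603, so a_0 = -9
613 = 1·603 + 10, so a_1 = 1
603 = 60·10 + 3, so a_2 = 60
10 = 3·3 + 1, so a_3 = 3
3 = 3·1 + 0, so a_4 = 3

[-9; 1, 60, 3, 3]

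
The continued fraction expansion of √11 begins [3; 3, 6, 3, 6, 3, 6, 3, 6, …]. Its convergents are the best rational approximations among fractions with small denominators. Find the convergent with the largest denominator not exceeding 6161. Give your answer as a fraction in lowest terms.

List convergents until the denominator exceeds the bound:
a_0 = 3: 3/1  (≤ bound)
a_1 = 3: 10/3  (≤ bound)
a_2 = 6: 63/19  (≤ bound)
a_3 = 3: 199/60  (≤ bound)
a_4 = 6: 1257/379  (≤ bound)
a_5 = 3: 3970/1197  (≤ bound)
a_6 = 6: 25077/7561  (> 6161, stop)

3970/1197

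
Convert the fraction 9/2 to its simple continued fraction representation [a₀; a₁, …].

[4; 2]

9 = 4·2 + 1, so a_0 = 4
2 = 2·1 + 0, so a_1 = 2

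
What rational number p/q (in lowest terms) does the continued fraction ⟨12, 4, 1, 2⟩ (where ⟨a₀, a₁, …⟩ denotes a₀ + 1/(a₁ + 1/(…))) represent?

Compute successive convergents:
a_0 = 12: 12/1
a_1 = 4: 49/4
a_2 = 1: 61/5
a_3 = 2: 171/14

171/14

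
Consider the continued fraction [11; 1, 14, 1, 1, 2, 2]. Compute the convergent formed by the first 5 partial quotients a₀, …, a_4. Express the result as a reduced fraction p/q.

a_0 = 11: 11/1
a_1 = 1: 12/1
a_2 = 14: 179/15
a_3 = 1: 191/16
a_4 = 1: 370/31

370/31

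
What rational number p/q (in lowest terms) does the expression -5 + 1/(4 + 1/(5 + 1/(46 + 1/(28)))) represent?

-129432/27181

Build up convergents one term at a time:
a_0 = -5: -5/1
a_1 = 4: -19/4
a_2 = 5: -100/21
a_3 = 46: -4619/970
a_4 = 28: -129432/27181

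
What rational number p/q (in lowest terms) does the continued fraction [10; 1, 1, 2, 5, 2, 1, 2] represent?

Work from the innermost term outward:
Start with 2.
1 + 1/(2/1) = 1 + 1/2 = 3/2
2 + 1/(3/2) = 2 + 2/3 = 8/3
5 + 1/(8/3) = 5 + 3/8 = 43/8
2 + 1/(43/8) = 2 + 8/43 = 94/43
1 + 1/(94/43) = 1 + 43/94 = 137/94
1 + 1/(137/94) = 1 + 94/137 = 231/137
10 + 1/(231/137) = 10 + 137/231 = 2447/231

2447/231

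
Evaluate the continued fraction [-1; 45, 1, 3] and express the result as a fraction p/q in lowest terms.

Build up convergents one term at a time:
a_0 = -1: -1/1
a_1 = 45: -44/45
a_2 = 1: -45/46
a_3 = 3: -179/183

-179/183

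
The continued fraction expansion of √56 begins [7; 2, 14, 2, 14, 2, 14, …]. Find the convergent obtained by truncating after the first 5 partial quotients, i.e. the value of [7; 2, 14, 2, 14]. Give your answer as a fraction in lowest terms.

6503/869

Use the convergent recurrence hₖ = aₖ·hₖ₋₁ + hₖ₋₂ (and likewise for the denominators kₖ):
a_0 = 7: 7/1
a_1 = 2: 15/2
a_2 = 14: 217/29
a_3 = 2: 449/60
a_4 = 14: 6503/869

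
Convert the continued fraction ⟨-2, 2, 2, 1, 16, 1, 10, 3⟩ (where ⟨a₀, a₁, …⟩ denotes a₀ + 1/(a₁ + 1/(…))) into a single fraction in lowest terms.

Start with 3.
10 + 1/(3/1) = 10 + 1/3 = 31/3
1 + 1/(31/3) = 1 + 3/31 = 34/31
16 + 1/(34/31) = 16 + 31/34 = 575/34
1 + 1/(575/34) = 1 + 34/575 = 609/575
2 + 1/(609/575) = 2 + 575/609 = 1793/609
2 + 1/(1793/609) = 2 + 609/1793 = 4195/1793
-2 + 1/(4195/1793) = -2 + 1793/4195 = -6597/4195

-6597/4195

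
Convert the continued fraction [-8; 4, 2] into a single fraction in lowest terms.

-70/9

a_0 = -8: -8/1
a_1 = 4: -31/4
a_2 = 2: -70/9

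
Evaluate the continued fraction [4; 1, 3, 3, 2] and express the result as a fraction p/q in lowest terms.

143/30

a_0 = 4: 4/1
a_1 = 1: 5/1
a_2 = 3: 19/4
a_3 = 3: 62/13
a_4 = 2: 143/30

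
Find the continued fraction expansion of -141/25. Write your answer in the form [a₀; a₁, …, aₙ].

[-6; 2, 1, 3, 2]

Run the Euclidean algorithm, recording each quotient:
-141 = -6·25 + 9, so a_0 = -6
25 = 2·9 + 7, so a_1 = 2
9 = 1·7 + 2, so a_2 = 1
7 = 3·2 + 1, so a_3 = 3
2 = 2·1 + 0, so a_4 = 2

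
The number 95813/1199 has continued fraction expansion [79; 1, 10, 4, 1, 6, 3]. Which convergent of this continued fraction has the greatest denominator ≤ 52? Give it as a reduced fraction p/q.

List convergents until the denominator exceeds the bound:
a_0 = 79: 79/1  (≤ bound)
a_1 = 1: 80/1  (≤ bound)
a_2 = 10: 879/11  (≤ bound)
a_3 = 4: 3596/45  (≤ bound)
a_4 = 1: 4475/56  (> 52, stop)

3596/45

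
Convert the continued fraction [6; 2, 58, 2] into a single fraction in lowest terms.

Use the convergent recurrence hₖ = aₖ·hₖ₋₁ + hₖ₋₂ (and likewise for the denominators kₖ):
a_0 = 6: 6/1
a_1 = 2: 13/2
a_2 = 58: 760/117
a_3 = 2: 1533/236

1533/236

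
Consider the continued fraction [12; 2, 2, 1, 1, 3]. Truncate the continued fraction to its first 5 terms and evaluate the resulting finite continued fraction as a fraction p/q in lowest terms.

Start with 1.
1 + 1/(1/1) = 1 + 1/1 = 2/1
2 + 1/(2/1) = 2 + 1/2 = 5/2
2 + 1/(5/2) = 2 + 2/5 = 12/5
12 + 1/(12/5) = 12 + 5/12 = 149/12

149/12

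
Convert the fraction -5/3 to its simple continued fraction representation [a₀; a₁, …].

Run the Euclidean algorithm, recording each quotient:
-5 = -2·3 + 1, so a_0 = -2
3 = 3·1 + 0, so a_1 = 3

[-2; 3]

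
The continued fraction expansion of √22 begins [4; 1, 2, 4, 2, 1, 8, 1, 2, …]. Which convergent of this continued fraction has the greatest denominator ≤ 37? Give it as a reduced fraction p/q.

List convergents until the denominator exceeds the bound:
a_0 = 4: 4/1  (≤ bound)
a_1 = 1: 5/1  (≤ bound)
a_2 = 2: 14/3  (≤ bound)
a_3 = 4: 61/13  (≤ bound)
a_4 = 2: 136/29  (≤ bound)
a_5 = 1: 197/42  (> 37, stop)

136/29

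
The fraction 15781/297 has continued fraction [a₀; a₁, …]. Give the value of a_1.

7

Repeatedly divide and take the remainder:
⌊15781/297⌋ = 53, remainder 40
⌊297/40⌋ = 7, remainder 17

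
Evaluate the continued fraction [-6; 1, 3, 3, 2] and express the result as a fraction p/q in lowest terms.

Work from the innermost term outward:
Start with 2.
3 + 1/(2/1) = 3 + 1/2 = 7/2
3 + 1/(7/2) = 3 + 2/7 = 23/7
1 + 1/(23/7) = 1 + 7/23 = 30/23
-6 + 1/(30/23) = -6 + 23/30 = -157/30

-157/30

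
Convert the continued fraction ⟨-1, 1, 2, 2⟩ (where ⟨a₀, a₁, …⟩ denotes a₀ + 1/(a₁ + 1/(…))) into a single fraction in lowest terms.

Build up convergents one term at a time:
a_0 = -1: -1/1
a_1 = 1: 0/1
a_2 = 2: -1/3
a_3 = 2: -2/7

-2/7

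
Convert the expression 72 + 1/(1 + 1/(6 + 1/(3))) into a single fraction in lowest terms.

Compute successive convergents:
a_0 = 72: 72/1
a_1 = 1: 73/1
a_2 = 6: 510/7
a_3 = 3: 1603/22

1603/22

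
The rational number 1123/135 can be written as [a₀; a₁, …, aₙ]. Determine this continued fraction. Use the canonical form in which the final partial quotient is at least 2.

[8; 3, 7, 6]

1123 ÷ 135 → quotient 8, remainder 43
135 ÷ 43 → quotient 3, remainder 6
43 ÷ 6 → quotient 7, remainder 1
6 ÷ 1 → quotient 6, remainder 0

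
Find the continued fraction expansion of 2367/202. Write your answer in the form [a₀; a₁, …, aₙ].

Run the Euclidean algorithm, recording each quotient:
2367 ÷ 202 → quotient 11, remainder 145
202 ÷ 145 → quotient 1, remainder 57
145 ÷ 57 → quotient 2, remainder 31
57 ÷ 31 → quotient 1, remainder 26
31 ÷ 26 → quotient 1, remainder 5
26 ÷ 5 → quotient 5, remainder 1
5 ÷ 1 → quotient 5, remainder 0

[11; 1, 2, 1, 1, 5, 5]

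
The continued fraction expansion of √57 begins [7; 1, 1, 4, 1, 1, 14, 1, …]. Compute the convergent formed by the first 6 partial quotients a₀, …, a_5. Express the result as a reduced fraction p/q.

a_0 = 7: 7/1
a_1 = 1: 8/1
a_2 = 1: 15/2
a_3 = 4: 68/9
a_4 = 1: 83/11
a_5 = 1: 151/20

151/20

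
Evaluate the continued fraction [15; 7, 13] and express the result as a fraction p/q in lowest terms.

1393/92

Start with 13.
7 + 1/(13/1) = 7 + 1/13 = 92/13
15 + 1/(92/13) = 15 + 13/92 = 1393/92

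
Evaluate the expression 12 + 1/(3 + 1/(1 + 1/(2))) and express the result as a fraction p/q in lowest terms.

Collapse the nested fraction from the inside out:
Start with 2.
1 + 1/(2/1) = 1 + 1/2 = 3/2
3 + 1/(3/2) = 3 + 2/3 = 11/3
12 + 1/(11/3) = 12 + 3/11 = 135/11

135/11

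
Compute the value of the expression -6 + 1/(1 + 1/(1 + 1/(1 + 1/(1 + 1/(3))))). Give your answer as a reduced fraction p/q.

Starting at the tail and folding back:
Start with 3.
1 + 1/(3/1) = 1 + 1/3 = 4/3
1 + 1/(4/3) = 1 + 3/4 = 7/4
1 + 1/(7/4) = 1 + 4/7 = 11/7
1 + 1/(11/7) = 1 + 7/11 = 18/11
-6 + 1/(18/11) = -6 + 11/18 = -97/18

-97/18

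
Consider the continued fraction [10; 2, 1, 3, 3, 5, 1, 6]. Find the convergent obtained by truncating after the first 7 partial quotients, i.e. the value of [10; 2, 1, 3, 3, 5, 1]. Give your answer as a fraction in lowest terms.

Start with 1.
5 + 1/(1/1) = 5 + 1/1 = 6/1
3 + 1/(6/1) = 3 + 1/6 = 19/6
3 + 1/(19/6) = 3 + 6/19 = 63/19
1 + 1/(63/19) = 1 + 19/63 = 82/63
2 + 1/(82/63) = 2 + 63/82 = 227/82
10 + 1/(227/82) = 10 + 82/227 = 2352/227

2352/227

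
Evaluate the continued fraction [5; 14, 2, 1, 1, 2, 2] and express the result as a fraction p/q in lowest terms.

2261/446

a_0 = 5: 5/1
a_1 = 14: 71/14
a_2 = 2: 147/29
a_3 = 1: 218/43
a_4 = 1: 365/72
a_5 = 2: 948/187
a_6 = 2: 2261/446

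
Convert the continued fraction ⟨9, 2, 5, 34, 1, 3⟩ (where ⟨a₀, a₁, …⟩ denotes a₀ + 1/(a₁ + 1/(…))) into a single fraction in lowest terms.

Collapse the nested fraction from the inside out:
Start with 3.
1 + 1/(3/1) = 1 + 1/3 = 4/3
34 + 1/(4/3) = 34 + 3/4 = 139/4
5 + 1/(139/4) = 5 + 4/139 = 699/139
2 + 1/(699/139) = 2 + 139/699 = 1537/699
9 + 1/(1537/699) = 9 + 699/1537 = 14532/1537

14532/1537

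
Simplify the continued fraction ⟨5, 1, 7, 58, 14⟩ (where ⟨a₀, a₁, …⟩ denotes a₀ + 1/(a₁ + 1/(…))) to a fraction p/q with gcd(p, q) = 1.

38295/6518

Build up convergents one term at a time:
a_0 = 5: 5/1
a_1 = 1: 6/1
a_2 = 7: 47/8
a_3 = 58: 2732/465
a_4 = 14: 38295/6518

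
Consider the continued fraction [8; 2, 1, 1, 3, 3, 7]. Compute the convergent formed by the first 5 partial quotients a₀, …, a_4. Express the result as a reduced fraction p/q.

151/18

Start with 3.
1 + 1/(3/1) = 1 + 1/3 = 4/3
1 + 1/(4/3) = 1 + 3/4 = 7/4
2 + 1/(7/4) = 2 + 4/7 = 18/7
8 + 1/(18/7) = 8 + 7/18 = 151/18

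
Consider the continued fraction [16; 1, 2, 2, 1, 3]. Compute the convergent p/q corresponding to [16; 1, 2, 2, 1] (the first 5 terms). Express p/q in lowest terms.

167/10

Start with 1.
2 + 1/(1/1) = 2 + 1/1 = 3/1
2 + 1/(3/1) = 2 + 1/3 = 7/3
1 + 1/(7/3) = 1 + 3/7 = 10/7
16 + 1/(10/7) = 16 + 7/10 = 167/10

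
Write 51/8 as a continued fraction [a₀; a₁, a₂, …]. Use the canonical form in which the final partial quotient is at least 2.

[6; 2, 1, 2]

51 ÷ 8 → quotient 6, remainder 3
8 ÷ 3 → quotient 2, remainder 2
3 ÷ 2 → quotient 1, remainder 1
2 ÷ 1 → quotient 2, remainder 0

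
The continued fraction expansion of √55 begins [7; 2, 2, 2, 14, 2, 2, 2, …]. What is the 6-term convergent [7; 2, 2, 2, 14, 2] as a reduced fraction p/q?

Start with 2.
14 + 1/(2/1) = 14 + 1/2 = 29/2
2 + 1/(29/2) = 2 + 2/29 = 60/29
2 + 1/(60/29) = 2 + 29/60 = 149/60
2 + 1/(149/60) = 2 + 60/149 = 358/149
7 + 1/(358/149) = 7 + 149/358 = 2655/358

2655/358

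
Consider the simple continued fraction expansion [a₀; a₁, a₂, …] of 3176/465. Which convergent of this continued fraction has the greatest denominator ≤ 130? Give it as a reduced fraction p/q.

362/53

List convergents until the denominator exceeds the bound:
a_0 = 6: 6/1  (≤ bound)
a_1 = 1: 7/1  (≤ bound)
a_2 = 4: 34/5  (≤ bound)
a_3 = 1: 41/6  (≤ bound)
a_4 = 7: 321/47  (≤ bound)
a_5 = 1: 362/53  (≤ bound)
a_6 = 3: 1407/206  (> 130, stop)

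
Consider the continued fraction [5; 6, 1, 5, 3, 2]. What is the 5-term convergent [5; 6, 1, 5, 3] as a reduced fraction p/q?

a_0 = 5: 5/1
a_1 = 6: 31/6
a_2 = 1: 36/7
a_3 = 5: 211/41
a_4 = 3: 669/130

669/130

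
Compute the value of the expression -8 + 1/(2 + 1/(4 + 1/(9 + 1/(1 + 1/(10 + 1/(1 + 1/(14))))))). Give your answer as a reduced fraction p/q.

a_0 = -8: -8/1
a_1 = 2: -15/2
a_2 = 4: -68/9
a_3 = 9: -627/83
a_4 = 1: -695/92
a_5 = 10: -7577/1003
a_6 = 1: -8272/1095
a_7 = 14: -123385/16333

-123385/16333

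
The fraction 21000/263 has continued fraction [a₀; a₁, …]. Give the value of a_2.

Repeatedly divide and take the remainder:
⌊21000/263⌋ = 79, remainder 223
⌊263/223⌋ = 1, remainder 40
⌊223/40⌋ = 5, remainder 23

5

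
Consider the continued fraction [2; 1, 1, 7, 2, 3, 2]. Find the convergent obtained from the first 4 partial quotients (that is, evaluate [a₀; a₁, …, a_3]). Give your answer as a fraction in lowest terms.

38/15

Work from the innermost term outward:
Start with 7.
1 + 1/(7/1) = 1 + 1/7 = 8/7
1 + 1/(8/7) = 1 + 7/8 = 15/8
2 + 1/(15/8) = 2 + 8/15 = 38/15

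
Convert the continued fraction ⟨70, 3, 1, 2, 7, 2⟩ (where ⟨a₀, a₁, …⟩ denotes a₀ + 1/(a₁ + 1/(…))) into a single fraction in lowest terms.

Collapse the nested fraction from the inside out:
Start with 2.
7 + 1/(2/1) = 7 + 1/2 = 15/2
2 + 1/(15/2) = 2 + 2/15 = 32/15
1 + 1/(32/15) = 1 + 15/32 = 47/32
3 + 1/(47/32) = 3 + 32/47 = 173/47
70 + 1/(173/47) = 70 + 47/173 = 12157/173

12157/173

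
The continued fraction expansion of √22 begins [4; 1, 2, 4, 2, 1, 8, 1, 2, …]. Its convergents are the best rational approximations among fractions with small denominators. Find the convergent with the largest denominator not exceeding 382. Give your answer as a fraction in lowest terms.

List convergents until the denominator exceeds the bound:
a_0 = 4: 4/1  (≤ bound)
a_1 = 1: 5/1  (≤ bound)
a_2 = 2: 14/3  (≤ bound)
a_3 = 4: 61/13  (≤ bound)
a_4 = 2: 136/29  (≤ bound)
a_5 = 1: 197/42  (≤ bound)
a_6 = 8: 1712/365  (≤ bound)
a_7 = 1: 1909/407  (> 382, stop)

1712/365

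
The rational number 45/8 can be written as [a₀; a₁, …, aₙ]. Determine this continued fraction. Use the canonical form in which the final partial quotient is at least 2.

⌊45/8⌋ = 5, remainder 5
⌊8/5⌋ = 1, remainder 3
⌊5/3⌋ = 1, remainder 2
⌊3/2⌋ = 1, remainder 1
⌊2/1⌋ = 2, remainder 0

[5; 1, 1, 1, 2]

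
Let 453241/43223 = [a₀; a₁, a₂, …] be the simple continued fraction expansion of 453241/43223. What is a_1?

453241 ÷ 43223 → quotient 10, remainder 21011
43223 ÷ 21011 → quotient 2, remainder 1201

2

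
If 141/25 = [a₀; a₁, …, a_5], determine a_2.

141 = 5·25 + 16, so a_0 = 5
25 = 1·16 + 9, so a_1 = 1
16 = 1·9 + 7, so a_2 = 1

1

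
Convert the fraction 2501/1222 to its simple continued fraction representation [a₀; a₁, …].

2501 ÷ 1222 → quotient 2, remainder 57
1222 ÷ 57 → quotient 21, remainder 25
57 ÷ 25 → quotient 2, remainder 7
25 ÷ 7 → quotient 3, remainder 4
7 ÷ 4 → quotient 1, remainder 3
4 ÷ 3 → quotient 1, remainder 1
3 ÷ 1 → quotient 3, remainder 0

[2; 21, 2, 3, 1, 1, 3]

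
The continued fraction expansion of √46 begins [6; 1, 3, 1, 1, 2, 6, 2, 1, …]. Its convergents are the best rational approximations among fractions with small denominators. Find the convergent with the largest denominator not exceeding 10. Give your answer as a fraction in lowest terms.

a_0 = 6: 6/1  (≤ bound)
a_1 = 1: 7/1  (≤ bound)
a_2 = 3: 27/4  (≤ bound)
a_3 = 1: 34/5  (≤ bound)
a_4 = 1: 61/9  (≤ bound)
a_5 = 2: 156/23  (> 10, stop)

61/9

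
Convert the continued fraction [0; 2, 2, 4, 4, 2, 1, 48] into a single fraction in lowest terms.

5989/14656

a_0 = 0: 0/1
a_1 = 2: 1/2
a_2 = 2: 2/5
a_3 = 4: 9/22
a_4 = 4: 38/93
a_5 = 2: 85/208
a_6 = 1: 123/301
a_7 = 48: 5989/14656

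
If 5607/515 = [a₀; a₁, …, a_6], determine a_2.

7

Apply division with remainder until the remainder is 0:
⌊5607/515⌋ = 10, remainder 457
⌊515/457⌋ = 1, remainder 58
⌊457/58⌋ = 7, remainder 51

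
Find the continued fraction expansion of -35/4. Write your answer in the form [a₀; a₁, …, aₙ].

-35 ÷ 4 → quotient -9, remainder 1
4 ÷ 1 → quotient 4, remainder 0

[-9; 4]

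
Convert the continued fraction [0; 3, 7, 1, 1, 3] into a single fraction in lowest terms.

Start with 3.
1 + 1/(3/1) = 1 + 1/3 = 4/3
1 + 1/(4/3) = 1 + 3/4 = 7/4
7 + 1/(7/4) = 7 + 4/7 = 53/7
3 + 1/(53/7) = 3 + 7/53 = 166/53
0 + 1/(166/53) = 0 + 53/166 = 53/166

53/166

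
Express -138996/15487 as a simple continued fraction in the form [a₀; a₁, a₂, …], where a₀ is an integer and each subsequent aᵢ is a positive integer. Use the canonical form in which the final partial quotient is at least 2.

⌊-138996/15487⌋ = -9, remainder 387
⌊15487/387⌋ = 40, remainder 7
⌊387/7⌋ = 55, remainder 2
⌊7/2⌋ = 3, remainder 1
⌊2/1⌋ = 2, remainder 0

[-9; 40, 55, 3, 2]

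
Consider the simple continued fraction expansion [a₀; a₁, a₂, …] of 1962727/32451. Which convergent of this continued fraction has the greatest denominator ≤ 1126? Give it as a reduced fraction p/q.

a_0 = 60: 60/1  (≤ bound)
a_1 = 2: 121/2  (≤ bound)
a_2 = 14: 1754/29  (≤ bound)
a_3 = 38: 66773/1104  (≤ bound)
a_4 = 1: 68527/1133  (> 1126, stop)

66773/1104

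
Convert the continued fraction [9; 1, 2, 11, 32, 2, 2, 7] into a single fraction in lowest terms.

395544/40877

Work from the innermost term outward:
Start with 7.
2 + 1/(7/1) = 2 + 1/7 = 15/7
2 + 1/(15/7) = 2 + 7/15 = 37/15
32 + 1/(37/15) = 32 + 15/37 = 1199/37
11 + 1/(1199/37) = 11 + 37/1199 = 13226/1199
2 + 1/(13226/1199) = 2 + 1199/13226 = 27651/13226
1 + 1/(27651/13226) = 1 + 13226/27651 = 40877/27651
9 + 1/(40877/27651) = 9 + 27651/40877 = 395544/40877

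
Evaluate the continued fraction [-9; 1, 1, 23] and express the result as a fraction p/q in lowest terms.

Build up convergents one term at a time:
a_0 = -9: -9/1
a_1 = 1: -8/1
a_2 = 1: -17/2
a_3 = 23: -399/47

-399/47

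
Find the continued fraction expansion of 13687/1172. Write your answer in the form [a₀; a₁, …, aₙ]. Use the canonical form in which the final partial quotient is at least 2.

[11; 1, 2, 9, 5, 8]

Apply division with remainder until the remainder is 0:
13687 ÷ 1172 → quotient 11, remainder 795
1172 ÷ 795 → quotient 1, remainder 377
795 ÷ 377 → quotient 2, remainder 41
377 ÷ 41 → quotient 9, remainder 8
41 ÷ 8 → quotient 5, remainder 1
8 ÷ 1 → quotient 8, remainder 0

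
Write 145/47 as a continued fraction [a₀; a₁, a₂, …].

[3; 11, 1, 3]

Apply division with remainder until the remainder is 0:
⌊145/47⌋ = 3, remainder 4
⌊47/4⌋ = 11, remainder 3
⌊4/3⌋ = 1, remainder 1
⌊3/1⌋ = 3, remainder 0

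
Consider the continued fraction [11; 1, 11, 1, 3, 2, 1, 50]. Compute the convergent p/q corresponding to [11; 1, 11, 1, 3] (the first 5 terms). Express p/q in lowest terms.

608/51

Start with 3.
1 + 1/(3/1) = 1 + 1/3 = 4/3
11 + 1/(4/3) = 11 + 3/4 = 47/4
1 + 1/(47/4) = 1 + 4/47 = 51/47
11 + 1/(51/47) = 11 + 47/51 = 608/51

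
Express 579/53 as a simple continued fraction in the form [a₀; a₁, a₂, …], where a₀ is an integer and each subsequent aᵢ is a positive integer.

Apply division with remainder until the remainder is 0:
579 = 10·53 + 49, so a_0 = 10
53 = 1·49 + 4, so a_1 = 1
49 = 12·4 + 1, so a_2 = 12
4 = 4·1 + 0, so a_3 = 4

[10; 1, 12, 4]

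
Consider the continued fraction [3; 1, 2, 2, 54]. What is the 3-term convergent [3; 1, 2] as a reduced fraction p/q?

11/3

Start with 2.
1 + 1/(2/1) = 1 + 1/2 = 3/2
3 + 1/(3/2) = 3 + 2/3 = 11/3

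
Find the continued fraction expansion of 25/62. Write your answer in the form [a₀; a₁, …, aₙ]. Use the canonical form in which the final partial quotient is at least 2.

Apply division with remainder until the remainder is 0:
25 = 0·62 + 25, so a_0 = 0
62 = 2·25 + 12, so a_1 = 2
25 = 2·12 + 1, so a_2 = 2
12 = 12·1 + 0, so a_3 = 12

[0; 2, 2, 12]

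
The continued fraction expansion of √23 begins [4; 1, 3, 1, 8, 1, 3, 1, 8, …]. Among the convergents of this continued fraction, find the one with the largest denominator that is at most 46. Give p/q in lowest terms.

211/44

a_0 = 4: 4/1  (≤ bound)
a_1 = 1: 5/1  (≤ bound)
a_2 = 3: 19/4  (≤ bound)
a_3 = 1: 24/5  (≤ bound)
a_4 = 8: 211/44  (≤ bound)
a_5 = 1: 235/49  (> 46, stop)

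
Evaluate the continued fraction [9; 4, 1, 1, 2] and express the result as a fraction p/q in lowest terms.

212/23

Start with 2.
1 + 1/(2/1) = 1 + 1/2 = 3/2
1 + 1/(3/2) = 1 + 2/3 = 5/3
4 + 1/(5/3) = 4 + 3/5 = 23/5
9 + 1/(23/5) = 9 + 5/23 = 212/23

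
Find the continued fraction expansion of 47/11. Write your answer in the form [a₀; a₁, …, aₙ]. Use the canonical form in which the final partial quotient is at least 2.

[4; 3, 1, 2]

47 = 4·11 + 3, so a_0 = 4
11 = 3·3 + 2, so a_1 = 3
3 = 1·2 + 1, so a_2 = 1
2 = 2·1 + 0, so a_3 = 2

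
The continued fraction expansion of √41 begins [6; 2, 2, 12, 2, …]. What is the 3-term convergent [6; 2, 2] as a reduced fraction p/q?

32/5

Build up convergents one term at a time:
a_0 = 6: 6/1
a_1 = 2: 13/2
a_2 = 2: 32/5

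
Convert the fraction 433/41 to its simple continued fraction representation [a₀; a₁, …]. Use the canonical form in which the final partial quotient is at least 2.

433 ÷ 41 → quotient 10, remainder 23
41 ÷ 23 → quotient 1, remainder 18
23 ÷ 18 → quotient 1, remainder 5
18 ÷ 5 → quotient 3, remainder 3
5 ÷ 3 → quotient 1, remainder 2
3 ÷ 2 → quotient 1, remainder 1
2 ÷ 1 → quotient 2, remainder 0

[10; 1, 1, 3, 1, 1, 2]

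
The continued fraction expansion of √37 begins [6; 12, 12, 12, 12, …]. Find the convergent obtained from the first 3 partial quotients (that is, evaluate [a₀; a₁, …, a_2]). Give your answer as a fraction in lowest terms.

Start with 12.
12 + 1/(12/1) = 12 + 1/12 = 145/12
6 + 1/(145/12) = 6 + 12/145 = 882/145

882/145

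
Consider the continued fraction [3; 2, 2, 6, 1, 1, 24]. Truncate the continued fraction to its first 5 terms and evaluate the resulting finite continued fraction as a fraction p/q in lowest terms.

126/37

Start with 1.
6 + 1/(1/1) = 6 + 1/1 = 7/1
2 + 1/(7/1) = 2 + 1/7 = 15/7
2 + 1/(15/7) = 2 + 7/15 = 37/15
3 + 1/(37/15) = 3 + 15/37 = 126/37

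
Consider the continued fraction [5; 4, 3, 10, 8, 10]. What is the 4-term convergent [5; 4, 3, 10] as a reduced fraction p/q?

701/134

Start with 10.
3 + 1/(10/1) = 3 + 1/10 = 31/10
4 + 1/(31/10) = 4 + 10/31 = 134/31
5 + 1/(134/31) = 5 + 31/134 = 701/134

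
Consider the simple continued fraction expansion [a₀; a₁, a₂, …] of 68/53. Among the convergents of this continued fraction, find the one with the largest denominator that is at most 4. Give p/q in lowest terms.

List convergents until the denominator exceeds the bound:
a_0 = 1: 1/1  (≤ bound)
a_1 = 3: 4/3  (≤ bound)
a_2 = 1: 5/4  (≤ bound)
a_3 = 1: 9/7  (> 4, stop)

5/4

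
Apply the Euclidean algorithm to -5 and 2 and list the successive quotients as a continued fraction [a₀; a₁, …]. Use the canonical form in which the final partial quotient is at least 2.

[-3; 2]

-5 ÷ 2 → quotient -3, remainder 1
2 ÷ 1 → quotient 2, remainder 0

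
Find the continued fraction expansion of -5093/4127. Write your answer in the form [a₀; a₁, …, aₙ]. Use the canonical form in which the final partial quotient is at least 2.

-5093 ÷ 4127 → quotient -2, remainder 3161
4127 ÷ 3161 → quotient 1, remainder 966
3161 ÷ 966 → quotient 3, remainder 263
966 ÷ 263 → quotient 3, remainder 177
263 ÷ 177 → quotient 1, remainder 86
177 ÷ 86 → quotient 2, remainder 5
86 ÷ 5 → quotient 17, remainder 1
5 ÷ 1 → quotient 5, remainder 0

[-2; 1, 3, 3, 1, 2, 17, 5]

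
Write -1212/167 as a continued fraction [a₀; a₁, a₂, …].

-1212 ÷ 167 → quotient -8, remainder 124
167 ÷ 124 → quotient 1, remainder 43
124 ÷ 43 → quotient 2, remainder 38
43 ÷ 38 → quotient 1, remainder 5
38 ÷ 5 → quotient 7, remainder 3
5 ÷ 3 → quotient 1, remainder 2
3 ÷ 2 → quotient 1, remainder 1
2 ÷ 1 → quotient 2, remainder 0

[-8; 1, 2, 1, 7, 1, 1, 2]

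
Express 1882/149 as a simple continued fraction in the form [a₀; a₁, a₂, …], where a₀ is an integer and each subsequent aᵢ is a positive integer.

[12; 1, 1, 1, 2, 2, 3, 2]

1882 ÷ 149 → quotient 12, remainder 94
149 ÷ 94 → quotient 1, remainder 55
94 ÷ 55 → quotient 1, remainder 39
55 ÷ 39 → quotient 1, remainder 16
39 ÷ 16 → quotient 2, remainder 7
16 ÷ 7 → quotient 2, remainder 2
7 ÷ 2 → quotient 3, remainder 1
2 ÷ 1 → quotient 2, remainder 0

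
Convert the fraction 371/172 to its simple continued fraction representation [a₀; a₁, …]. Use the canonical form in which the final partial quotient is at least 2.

[2; 6, 2, 1, 2, 3]

⌊371/172⌋ = 2, remainder 27
⌊172/27⌋ = 6, remainder 10
⌊27/10⌋ = 2, remainder 7
⌊10/7⌋ = 1, remainder 3
⌊7/3⌋ = 2, remainder 1
⌊3/1⌋ = 3, remainder 0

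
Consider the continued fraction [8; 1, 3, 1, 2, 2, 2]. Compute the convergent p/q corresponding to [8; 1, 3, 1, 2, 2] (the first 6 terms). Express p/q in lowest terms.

290/33

Start with 2.
2 + 1/(2/1) = 2 + 1/2 = 5/2
1 + 1/(5/2) = 1 + 2/5 = 7/5
3 + 1/(7/5) = 3 + 5/7 = 26/7
1 + 1/(26/7) = 1 + 7/26 = 33/26
8 + 1/(33/26) = 8 + 26/33 = 290/33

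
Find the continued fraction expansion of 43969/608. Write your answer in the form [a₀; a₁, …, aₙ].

43969 = 72·608 + 193, so a_0 = 72
608 = 3·193 + 29, so a_1 = 3
193 = 6·29 + 19, so a_2 = 6
29 = 1·19 + 10, so a_3 = 1
19 = 1·10 + 9, so a_4 = 1
10 = 1·9 + 1, so a_5 = 1
9 = 9·1 + 0, so a_6 = 9

[72; 3, 6, 1, 1, 1, 9]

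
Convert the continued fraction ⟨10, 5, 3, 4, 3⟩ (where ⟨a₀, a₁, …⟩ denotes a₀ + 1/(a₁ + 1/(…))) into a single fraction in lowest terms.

2272/223

a_0 = 10: 10/1
a_1 = 5: 51/5
a_2 = 3: 163/16
a_3 = 4: 703/69
a_4 = 3: 2272/223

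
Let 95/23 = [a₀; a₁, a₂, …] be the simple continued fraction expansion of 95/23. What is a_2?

1

95 = 4·23 + 3, so a_0 = 4
23 = 7·3 + 2, so a_1 = 7
3 = 1·2 + 1, so a_2 = 1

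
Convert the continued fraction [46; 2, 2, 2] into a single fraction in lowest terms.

Start with 2.
2 + 1/(2/1) = 2 + 1/2 = 5/2
2 + 1/(5/2) = 2 + 2/5 = 12/5
46 + 1/(12/5) = 46 + 5/12 = 557/12

557/12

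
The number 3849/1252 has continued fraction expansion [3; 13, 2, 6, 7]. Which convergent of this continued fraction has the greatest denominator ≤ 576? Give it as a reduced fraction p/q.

538/175

a_0 = 3: 3/1  (≤ bound)
a_1 = 13: 40/13  (≤ bound)
a_2 = 2: 83/27  (≤ bound)
a_3 = 6: 538/175  (≤ bound)
a_4 = 7: 3849/1252  (> 576, stop)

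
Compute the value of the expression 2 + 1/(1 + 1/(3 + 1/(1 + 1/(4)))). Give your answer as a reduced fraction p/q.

67/24

Start with 4.
1 + 1/(4/1) = 1 + 1/4 = 5/4
3 + 1/(5/4) = 3 + 4/5 = 19/5
1 + 1/(19/5) = 1 + 5/19 = 24/19
2 + 1/(24/19) = 2 + 19/24 = 67/24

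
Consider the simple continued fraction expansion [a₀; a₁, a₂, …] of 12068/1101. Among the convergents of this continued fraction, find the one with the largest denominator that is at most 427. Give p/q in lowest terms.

1403/128

a_0 = 10: 10/1  (≤ bound)
a_1 = 1: 11/1  (≤ bound)
a_2 = 24: 274/25  (≤ bound)
a_3 = 1: 285/26  (≤ bound)
a_4 = 1: 559/51  (≤ bound)
a_5 = 1: 844/77  (≤ bound)
a_6 = 1: 1403/128  (≤ bound)
a_7 = 8: 12068/1101  (> 427, stop)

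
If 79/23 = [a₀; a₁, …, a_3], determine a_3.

3

79 = 3·23 + 10, so a_0 = 3
23 = 2·10 + 3, so a_1 = 2
10 = 3·3 + 1, so a_2 = 3
3 = 3·1 + 0, so a_3 = 3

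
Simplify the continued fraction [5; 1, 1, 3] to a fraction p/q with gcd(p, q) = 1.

Build up convergents one term at a time:
a_0 = 5: 5/1
a_1 = 1: 6/1
a_2 = 1: 11/2
a_3 = 3: 39/7

39/7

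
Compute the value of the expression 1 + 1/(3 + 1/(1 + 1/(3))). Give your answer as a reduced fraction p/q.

Starting at the tail and folding back:
Start with 3.
1 + 1/(3/1) = 1 + 1/3 = 4/3
3 + 1/(4/3) = 3 + 3/4 = 15/4
1 + 1/(15/4) = 1 + 4/15 = 19/15

19/15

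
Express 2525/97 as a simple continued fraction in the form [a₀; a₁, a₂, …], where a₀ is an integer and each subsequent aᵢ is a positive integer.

[26; 32, 3]

2525 ÷ 97 → quotient 26, remainder 3
97 ÷ 3 → quotient 32, remainder 1
3 ÷ 1 → quotient 3, remainder 0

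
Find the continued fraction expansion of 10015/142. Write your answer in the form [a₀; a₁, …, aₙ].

[70; 1, 1, 8, 2, 1, 2]

10015 ÷ 142 → quotient 70, remainder 75
142 ÷ 75 → quotient 1, remainder 67
75 ÷ 67 → quotient 1, remainder 8
67 ÷ 8 → quotient 8, remainder 3
8 ÷ 3 → quotient 2, remainder 2
3 ÷ 2 → quotient 1, remainder 1
2 ÷ 1 → quotient 2, remainder 0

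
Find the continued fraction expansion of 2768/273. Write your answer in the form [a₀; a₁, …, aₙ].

[10; 7, 5, 2, 3]

Repeatedly divide and take the remainder:
2768 = 10·273 + 38, so a_0 = 10
273 = 7·38 + 7, so a_1 = 7
38 = 5·7 + 3, so a_2 = 5
7 = 2·3 + 1, so a_3 = 2
3 = 3·1 + 0, so a_4 = 3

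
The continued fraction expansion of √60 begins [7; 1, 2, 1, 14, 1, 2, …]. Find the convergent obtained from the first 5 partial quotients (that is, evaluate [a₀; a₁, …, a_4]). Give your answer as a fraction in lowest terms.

457/59

Use the convergent recurrence hₖ = aₖ·hₖ₋₁ + hₖ₋₂ (and likewise for the denominators kₖ):
a_0 = 7: 7/1
a_1 = 1: 8/1
a_2 = 2: 23/3
a_3 = 1: 31/4
a_4 = 14: 457/59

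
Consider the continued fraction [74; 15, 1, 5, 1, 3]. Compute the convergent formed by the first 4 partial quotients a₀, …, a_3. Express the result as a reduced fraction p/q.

7036/95

Starting at the tail and folding back:
Start with 5.
1 + 1/(5/1) = 1 + 1/5 = 6/5
15 + 1/(6/5) = 15 + 5/6 = 95/6
74 + 1/(95/6) = 74 + 6/95 = 7036/95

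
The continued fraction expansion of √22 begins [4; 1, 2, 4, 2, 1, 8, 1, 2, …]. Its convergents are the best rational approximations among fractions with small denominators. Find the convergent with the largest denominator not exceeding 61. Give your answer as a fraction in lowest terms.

a_0 = 4: 4/1  (≤ bound)
a_1 = 1: 5/1  (≤ bound)
a_2 = 2: 14/3  (≤ bound)
a_3 = 4: 61/13  (≤ bound)
a_4 = 2: 136/29  (≤ bound)
a_5 = 1: 197/42  (≤ bound)
a_6 = 8: 1712/365  (> 61, stop)

197/42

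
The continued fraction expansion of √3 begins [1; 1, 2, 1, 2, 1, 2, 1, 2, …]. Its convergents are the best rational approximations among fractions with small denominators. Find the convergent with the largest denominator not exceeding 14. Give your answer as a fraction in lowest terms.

List convergents until the denominator exceeds the bound:
a_0 = 1: 1/1  (≤ bound)
a_1 = 1: 2/1  (≤ bound)
a_2 = 2: 5/3  (≤ bound)
a_3 = 1: 7/4  (≤ bound)
a_4 = 2: 19/11  (≤ bound)
a_5 = 1: 26/15  (> 14, stop)

19/11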